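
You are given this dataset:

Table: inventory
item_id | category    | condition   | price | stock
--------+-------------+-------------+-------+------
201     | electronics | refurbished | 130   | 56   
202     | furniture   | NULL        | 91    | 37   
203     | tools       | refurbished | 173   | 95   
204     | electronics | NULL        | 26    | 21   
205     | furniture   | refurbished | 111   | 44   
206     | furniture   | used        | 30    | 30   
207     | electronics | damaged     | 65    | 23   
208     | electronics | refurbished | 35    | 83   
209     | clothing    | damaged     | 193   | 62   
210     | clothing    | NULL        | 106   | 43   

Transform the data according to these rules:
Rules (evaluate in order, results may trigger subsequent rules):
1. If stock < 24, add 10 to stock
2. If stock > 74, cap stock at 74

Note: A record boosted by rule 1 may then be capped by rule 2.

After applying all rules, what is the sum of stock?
484

Step 1: Apply rule 1 to records with stock < 24
  - 2 records get bonus of 10
  - Of these, 0 records then exceed 74 and get capped
Step 2: Apply rule 2 to records with stock > 74
  - 2 records (original) are capped
Step 3: Calculate final sum = 484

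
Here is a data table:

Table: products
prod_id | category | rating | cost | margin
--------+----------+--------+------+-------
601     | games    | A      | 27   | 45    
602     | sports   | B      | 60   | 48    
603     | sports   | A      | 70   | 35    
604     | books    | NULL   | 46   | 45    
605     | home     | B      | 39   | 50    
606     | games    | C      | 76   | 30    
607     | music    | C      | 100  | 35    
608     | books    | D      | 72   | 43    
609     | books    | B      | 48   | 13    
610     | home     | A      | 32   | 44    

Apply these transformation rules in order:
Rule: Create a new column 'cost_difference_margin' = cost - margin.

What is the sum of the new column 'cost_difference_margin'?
182

Step 1: For each record, compute cost - margin
Example calculations:
  27 - 45 = -18
  60 - 48 = 12
  70 - 35 = 35
  ...
Step 2: Sum all derived values
Step 3: Total = 182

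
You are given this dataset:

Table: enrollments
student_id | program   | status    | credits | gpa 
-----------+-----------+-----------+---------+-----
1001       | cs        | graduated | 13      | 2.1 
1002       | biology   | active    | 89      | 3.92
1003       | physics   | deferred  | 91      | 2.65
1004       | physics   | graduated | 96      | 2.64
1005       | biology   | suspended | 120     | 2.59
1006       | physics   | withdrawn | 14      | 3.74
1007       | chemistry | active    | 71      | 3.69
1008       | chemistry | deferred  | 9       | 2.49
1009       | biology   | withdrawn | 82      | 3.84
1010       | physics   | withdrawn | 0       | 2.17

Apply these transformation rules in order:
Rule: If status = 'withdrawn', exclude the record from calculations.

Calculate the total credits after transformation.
489

Step 1: Identify records where status = 'withdrawn'
Step 2: The excluded records sum to 96
Step 3: Original total credits = 585
Step 4: Remaining total = 585 - 96 = 489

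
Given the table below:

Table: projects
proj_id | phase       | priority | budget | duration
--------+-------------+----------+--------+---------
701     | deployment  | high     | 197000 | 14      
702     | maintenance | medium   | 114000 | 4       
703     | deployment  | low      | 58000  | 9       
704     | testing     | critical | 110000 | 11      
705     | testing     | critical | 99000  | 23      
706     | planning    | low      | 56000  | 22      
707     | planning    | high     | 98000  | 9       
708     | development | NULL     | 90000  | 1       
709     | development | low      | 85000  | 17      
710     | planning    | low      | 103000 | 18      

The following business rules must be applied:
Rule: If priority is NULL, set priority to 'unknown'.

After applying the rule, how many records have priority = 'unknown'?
1

Step 1: Count records where priority IS NULL
Step 2: Found 1 records with NULL priority
Step 3: These records will have priority set to 'unknown'
Step 4: Records already having priority = 'unknown': 0
Step 5: Answer: 1 + 0 = 1 records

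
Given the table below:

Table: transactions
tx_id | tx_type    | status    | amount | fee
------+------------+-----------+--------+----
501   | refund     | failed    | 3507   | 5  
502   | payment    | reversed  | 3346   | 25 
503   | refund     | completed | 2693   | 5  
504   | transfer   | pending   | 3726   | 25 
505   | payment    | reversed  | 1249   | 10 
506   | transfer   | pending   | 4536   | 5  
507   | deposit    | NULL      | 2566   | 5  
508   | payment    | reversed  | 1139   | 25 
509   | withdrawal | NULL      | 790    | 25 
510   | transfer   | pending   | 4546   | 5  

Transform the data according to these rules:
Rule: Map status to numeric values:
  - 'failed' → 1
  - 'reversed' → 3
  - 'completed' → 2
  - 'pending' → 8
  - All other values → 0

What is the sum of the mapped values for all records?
36

Step 1: Apply mapping to each record
Step 2: Count by status:
  'failed': 1 records × 1 = 1
  'reversed': 3 records × 3 = 9
  'completed': 1 records × 2 = 2
  'pending': 3 records × 8 = 24
Step 3: Sum all mapped values = 36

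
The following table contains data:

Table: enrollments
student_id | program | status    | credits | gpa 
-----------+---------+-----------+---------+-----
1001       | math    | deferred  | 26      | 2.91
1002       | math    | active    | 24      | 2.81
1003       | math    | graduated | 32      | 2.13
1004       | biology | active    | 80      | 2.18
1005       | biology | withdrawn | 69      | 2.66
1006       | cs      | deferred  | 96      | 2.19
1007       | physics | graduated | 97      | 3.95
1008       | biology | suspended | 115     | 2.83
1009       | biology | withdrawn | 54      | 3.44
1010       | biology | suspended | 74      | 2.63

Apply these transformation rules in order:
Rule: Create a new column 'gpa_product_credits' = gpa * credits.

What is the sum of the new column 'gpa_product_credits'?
1868.42

Step 1: For each record, compute gpa * credits
Example calculations:
  2.91 * 26 = 75.66
  2.81 * 24 = 67.44
  2.13 * 32 = 68.16
  ...
Step 2: Sum all derived values
Step 3: Total = 1868.42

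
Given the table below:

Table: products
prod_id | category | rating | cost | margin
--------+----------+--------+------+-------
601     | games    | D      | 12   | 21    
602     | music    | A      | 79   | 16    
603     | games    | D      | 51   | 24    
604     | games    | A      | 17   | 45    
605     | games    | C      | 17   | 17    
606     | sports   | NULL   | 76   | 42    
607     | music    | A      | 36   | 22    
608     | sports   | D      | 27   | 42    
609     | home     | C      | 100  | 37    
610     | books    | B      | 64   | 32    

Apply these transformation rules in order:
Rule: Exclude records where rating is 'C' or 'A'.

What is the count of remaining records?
5

Step 1: Count records to exclude
  - 2 (C) + 3 (A) = 5 records
Step 2: Total records: 10
Step 3: Remaining = 10 - 5 = 5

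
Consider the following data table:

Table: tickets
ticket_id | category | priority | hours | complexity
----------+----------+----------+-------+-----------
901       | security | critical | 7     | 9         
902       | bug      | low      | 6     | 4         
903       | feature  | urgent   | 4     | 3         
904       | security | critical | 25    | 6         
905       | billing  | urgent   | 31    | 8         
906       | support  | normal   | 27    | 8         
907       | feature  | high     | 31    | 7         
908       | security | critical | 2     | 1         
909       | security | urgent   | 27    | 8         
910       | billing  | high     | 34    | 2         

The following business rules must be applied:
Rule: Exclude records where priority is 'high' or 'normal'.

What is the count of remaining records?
7

Step 1: Count records to exclude
  - 2 (high) + 1 (normal) = 3 records
Step 2: Total records: 10
Step 3: Remaining = 10 - 3 = 7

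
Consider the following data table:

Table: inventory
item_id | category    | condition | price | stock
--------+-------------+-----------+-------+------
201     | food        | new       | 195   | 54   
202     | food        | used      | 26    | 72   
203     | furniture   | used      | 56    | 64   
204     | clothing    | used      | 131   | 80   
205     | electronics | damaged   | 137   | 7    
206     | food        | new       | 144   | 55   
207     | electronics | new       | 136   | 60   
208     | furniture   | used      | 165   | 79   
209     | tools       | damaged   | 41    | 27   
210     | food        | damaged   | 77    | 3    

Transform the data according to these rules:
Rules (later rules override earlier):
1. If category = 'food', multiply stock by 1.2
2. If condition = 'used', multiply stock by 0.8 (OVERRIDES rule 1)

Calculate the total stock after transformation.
464.4

Step 1: Rule 2 takes priority for records with condition = 'used'
  - 4 records: 295 × 0.8 = 236.0
Step 2: Rule 1 applies to remaining records with category = 'food'
  - 3 records: 112 × 1.2 = 134.4
Step 3: Other records unchanged: 94
Step 4: Final sum = 236.0 + 134.4 + 94 = 464.4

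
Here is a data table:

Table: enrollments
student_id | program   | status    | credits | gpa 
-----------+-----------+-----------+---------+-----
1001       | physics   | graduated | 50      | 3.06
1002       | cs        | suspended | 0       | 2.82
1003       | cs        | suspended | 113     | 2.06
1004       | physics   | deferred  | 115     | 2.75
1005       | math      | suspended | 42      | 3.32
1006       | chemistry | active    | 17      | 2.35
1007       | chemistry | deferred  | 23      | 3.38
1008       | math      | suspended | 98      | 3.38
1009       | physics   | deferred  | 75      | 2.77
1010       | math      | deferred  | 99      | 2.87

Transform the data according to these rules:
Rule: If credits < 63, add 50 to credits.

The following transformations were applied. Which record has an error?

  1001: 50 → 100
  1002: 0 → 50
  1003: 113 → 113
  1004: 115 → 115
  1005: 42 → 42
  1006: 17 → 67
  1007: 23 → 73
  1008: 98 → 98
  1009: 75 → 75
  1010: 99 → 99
Record 1005 has an error. The correct transformed value should be 92, not 42.

Step 1: Check each record against the rule
Step 2: Record 1005 has credits = 42
Step 3: Since 42 < 63, the bonus should have been applied
Step 4: Correct value = 92, but claimed value = 42
Conclusion: Record 1005 has the error.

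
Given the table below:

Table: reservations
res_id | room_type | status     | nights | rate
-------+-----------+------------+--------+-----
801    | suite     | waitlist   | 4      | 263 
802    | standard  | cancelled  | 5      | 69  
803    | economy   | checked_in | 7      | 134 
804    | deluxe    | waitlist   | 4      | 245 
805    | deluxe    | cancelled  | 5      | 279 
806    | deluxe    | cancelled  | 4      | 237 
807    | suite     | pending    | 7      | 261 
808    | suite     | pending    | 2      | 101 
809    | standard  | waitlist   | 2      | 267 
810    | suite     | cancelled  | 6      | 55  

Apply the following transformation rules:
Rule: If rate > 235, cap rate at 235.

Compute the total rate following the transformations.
1769

Step 1: 6 records have rate > 235
Step 2: These records originally summed to 1552
Step 3: After capping: 6 × 235 = 1410
Step 4: Unaffected records sum: 359
Step 5: Final sum = 1410 + 359 = 1769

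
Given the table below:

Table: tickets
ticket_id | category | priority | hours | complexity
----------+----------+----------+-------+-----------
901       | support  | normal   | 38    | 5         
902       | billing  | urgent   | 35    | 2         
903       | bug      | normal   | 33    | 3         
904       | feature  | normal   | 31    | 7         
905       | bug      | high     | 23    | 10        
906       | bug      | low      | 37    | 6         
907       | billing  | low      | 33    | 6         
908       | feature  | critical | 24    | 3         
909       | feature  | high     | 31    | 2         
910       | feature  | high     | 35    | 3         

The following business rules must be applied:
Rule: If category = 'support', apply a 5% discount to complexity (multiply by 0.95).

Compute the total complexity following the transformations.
46.75

Step 1: Records with category = 'support' have total complexity = 5
Step 2: Apply multiplier: 5 × 0.95 = 4.75
Step 3: Other records total: 42
Step 4: Final sum = 4.75 + 42 = 46.75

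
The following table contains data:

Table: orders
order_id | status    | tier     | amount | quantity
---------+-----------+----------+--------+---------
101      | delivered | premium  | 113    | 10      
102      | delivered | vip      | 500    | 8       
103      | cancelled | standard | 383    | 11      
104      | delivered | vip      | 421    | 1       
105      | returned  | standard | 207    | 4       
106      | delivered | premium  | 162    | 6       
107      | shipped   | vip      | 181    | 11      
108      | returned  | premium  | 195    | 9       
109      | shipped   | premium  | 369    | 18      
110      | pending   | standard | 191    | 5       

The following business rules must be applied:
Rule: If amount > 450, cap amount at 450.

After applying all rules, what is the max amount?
450

Step 1: Original maximum amount = 500
Step 2: Apply cap at 450
Step 3: 1 records had amount > 450 and were capped
Step 4: Maximum after transformation = 450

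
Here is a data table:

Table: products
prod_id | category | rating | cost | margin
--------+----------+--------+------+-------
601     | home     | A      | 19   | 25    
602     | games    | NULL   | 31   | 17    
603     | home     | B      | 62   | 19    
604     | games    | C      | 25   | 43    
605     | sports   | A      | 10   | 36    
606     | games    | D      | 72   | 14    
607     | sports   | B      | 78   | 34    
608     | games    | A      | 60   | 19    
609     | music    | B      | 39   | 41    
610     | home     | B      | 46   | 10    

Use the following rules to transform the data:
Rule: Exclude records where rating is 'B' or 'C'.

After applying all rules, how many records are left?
5

Step 1: Count records to exclude
  - 4 (B) + 1 (C) = 5 records
Step 2: Total records: 10
Step 3: Remaining = 10 - 5 = 5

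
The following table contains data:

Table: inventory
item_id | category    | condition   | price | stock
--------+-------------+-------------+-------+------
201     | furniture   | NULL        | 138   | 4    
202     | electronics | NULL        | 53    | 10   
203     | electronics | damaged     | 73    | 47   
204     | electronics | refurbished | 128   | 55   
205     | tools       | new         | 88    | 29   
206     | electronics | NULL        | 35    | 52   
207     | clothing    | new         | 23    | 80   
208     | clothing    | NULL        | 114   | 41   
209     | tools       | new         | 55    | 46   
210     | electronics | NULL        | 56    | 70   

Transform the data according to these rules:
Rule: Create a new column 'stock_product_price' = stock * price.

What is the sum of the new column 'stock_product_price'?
28889

Step 1: For each record, compute stock * price
Example calculations:
  4 * 138 = 552
  10 * 53 = 530
  47 * 73 = 3431
  ...
Step 2: Sum all derived values
Step 3: Total = 28889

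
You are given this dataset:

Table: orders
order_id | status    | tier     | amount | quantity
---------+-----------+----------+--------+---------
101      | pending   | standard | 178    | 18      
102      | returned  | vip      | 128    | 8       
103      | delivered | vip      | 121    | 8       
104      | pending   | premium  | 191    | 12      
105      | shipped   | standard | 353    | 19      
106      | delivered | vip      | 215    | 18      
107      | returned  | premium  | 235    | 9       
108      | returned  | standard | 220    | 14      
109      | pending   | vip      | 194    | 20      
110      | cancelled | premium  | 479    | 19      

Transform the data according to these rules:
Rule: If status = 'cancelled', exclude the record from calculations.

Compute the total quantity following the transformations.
126

Step 1: Identify records where status = 'cancelled'
Step 2: The excluded records sum to 19
Step 3: Original total quantity = 145
Step 4: Remaining total = 145 - 19 = 126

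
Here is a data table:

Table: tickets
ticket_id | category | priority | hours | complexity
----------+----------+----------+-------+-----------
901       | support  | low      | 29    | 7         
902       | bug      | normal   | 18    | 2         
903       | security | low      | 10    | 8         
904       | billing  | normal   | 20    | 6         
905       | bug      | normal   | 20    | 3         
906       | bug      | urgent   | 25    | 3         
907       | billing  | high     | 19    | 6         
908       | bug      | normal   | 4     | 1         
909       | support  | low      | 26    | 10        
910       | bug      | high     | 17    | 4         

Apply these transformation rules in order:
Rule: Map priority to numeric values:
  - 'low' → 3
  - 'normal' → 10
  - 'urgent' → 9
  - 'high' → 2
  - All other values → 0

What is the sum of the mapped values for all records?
62

Step 1: Apply mapping to each record
Step 2: Count by status:
  'low': 3 records × 3 = 9
  'normal': 4 records × 10 = 40
  'urgent': 1 records × 9 = 9
  'high': 2 records × 2 = 4
Step 3: Sum all mapped values = 62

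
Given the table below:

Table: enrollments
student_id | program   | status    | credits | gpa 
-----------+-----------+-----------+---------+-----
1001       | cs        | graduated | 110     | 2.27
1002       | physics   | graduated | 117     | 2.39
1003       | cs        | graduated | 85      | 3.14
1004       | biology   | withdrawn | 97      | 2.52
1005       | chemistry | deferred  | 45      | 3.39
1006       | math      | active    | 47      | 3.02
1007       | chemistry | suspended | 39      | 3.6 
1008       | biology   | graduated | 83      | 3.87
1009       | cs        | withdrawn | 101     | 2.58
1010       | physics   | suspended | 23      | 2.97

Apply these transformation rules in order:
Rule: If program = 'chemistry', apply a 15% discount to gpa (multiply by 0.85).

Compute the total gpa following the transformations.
28.7

Step 1: Records with program = 'chemistry' have total gpa = 6.99
Step 2: Apply multiplier: 6.99 × 0.85 = 5.94
Step 3: Other records total: 22.76
Step 4: Final sum = 5.94 + 22.76 = 28.7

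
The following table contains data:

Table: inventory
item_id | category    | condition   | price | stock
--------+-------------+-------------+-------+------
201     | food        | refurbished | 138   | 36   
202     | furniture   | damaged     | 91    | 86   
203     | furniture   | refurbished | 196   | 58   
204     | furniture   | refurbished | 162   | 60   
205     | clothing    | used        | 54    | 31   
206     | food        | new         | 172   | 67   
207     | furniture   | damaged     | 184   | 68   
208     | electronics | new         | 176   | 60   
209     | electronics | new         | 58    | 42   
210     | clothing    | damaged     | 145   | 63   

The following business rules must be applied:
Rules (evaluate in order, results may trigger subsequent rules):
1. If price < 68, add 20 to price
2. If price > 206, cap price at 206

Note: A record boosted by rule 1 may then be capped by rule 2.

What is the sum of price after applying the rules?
1416

Step 1: Apply rule 1 to records with price < 68
  - 2 records get bonus of 20
  - Of these, 0 records then exceed 206 and get capped
Step 2: Apply rule 2 to records with price > 206
  - 0 records (original) are capped
Step 3: Calculate final sum = 1416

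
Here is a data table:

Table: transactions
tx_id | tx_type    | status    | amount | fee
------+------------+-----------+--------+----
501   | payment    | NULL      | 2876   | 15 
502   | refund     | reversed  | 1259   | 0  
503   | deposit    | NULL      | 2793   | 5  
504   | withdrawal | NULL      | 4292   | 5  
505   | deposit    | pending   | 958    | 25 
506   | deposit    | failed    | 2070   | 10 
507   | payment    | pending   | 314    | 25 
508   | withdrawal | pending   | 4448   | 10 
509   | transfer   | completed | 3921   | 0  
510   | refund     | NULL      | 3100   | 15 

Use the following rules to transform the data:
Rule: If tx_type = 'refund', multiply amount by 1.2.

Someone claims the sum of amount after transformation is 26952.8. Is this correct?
No, the correct result is 26902.8.

Step 1: Calculate the correct sum after transformation
Step 2: Apply multiplier 1.2 to records where tx_type = 'refund'
Step 3: Correct result = 26902.8
Step 4: Claimed result = 26952.8
Step 5: 26902.8 ≠ 26952.8
Conclusion: The claimed result is incorrect. The correct answer is 26902.8.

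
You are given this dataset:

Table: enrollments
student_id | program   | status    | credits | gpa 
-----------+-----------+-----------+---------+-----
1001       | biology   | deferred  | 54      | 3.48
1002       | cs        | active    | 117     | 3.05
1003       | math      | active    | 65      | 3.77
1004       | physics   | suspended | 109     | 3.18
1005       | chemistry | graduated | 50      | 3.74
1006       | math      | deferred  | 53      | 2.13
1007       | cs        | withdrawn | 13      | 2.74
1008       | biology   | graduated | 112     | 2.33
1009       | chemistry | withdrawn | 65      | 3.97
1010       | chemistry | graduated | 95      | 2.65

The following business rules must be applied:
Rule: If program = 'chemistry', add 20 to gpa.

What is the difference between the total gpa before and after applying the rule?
60.0

Step 1: Original sum of gpa = 31.04
Step 2: 3 records have program = 'chemistry'
Step 3: Each affected record changes by 20
Step 4: Total change = 3 × 20 = 60
Step 5: New sum = 31.04 + 60 = 91.04
Step 6: Difference = |91.04 - 31.04| = 60.0
        (Sum increased by 60.0)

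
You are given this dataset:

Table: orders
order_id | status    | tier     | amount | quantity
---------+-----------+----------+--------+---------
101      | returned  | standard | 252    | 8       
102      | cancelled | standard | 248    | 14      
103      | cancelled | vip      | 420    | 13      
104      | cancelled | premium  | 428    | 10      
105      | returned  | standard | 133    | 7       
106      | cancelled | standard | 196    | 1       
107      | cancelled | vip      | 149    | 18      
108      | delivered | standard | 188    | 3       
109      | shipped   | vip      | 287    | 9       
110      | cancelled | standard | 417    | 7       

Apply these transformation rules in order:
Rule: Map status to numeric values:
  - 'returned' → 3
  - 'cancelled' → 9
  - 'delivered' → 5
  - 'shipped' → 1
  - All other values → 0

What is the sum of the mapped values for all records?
66

Step 1: Apply mapping to each record
Step 2: Count by status:
  'returned': 2 records × 3 = 6
  'cancelled': 6 records × 9 = 54
  'delivered': 1 records × 5 = 5
  'shipped': 1 records × 1 = 1
Step 3: Sum all mapped values = 66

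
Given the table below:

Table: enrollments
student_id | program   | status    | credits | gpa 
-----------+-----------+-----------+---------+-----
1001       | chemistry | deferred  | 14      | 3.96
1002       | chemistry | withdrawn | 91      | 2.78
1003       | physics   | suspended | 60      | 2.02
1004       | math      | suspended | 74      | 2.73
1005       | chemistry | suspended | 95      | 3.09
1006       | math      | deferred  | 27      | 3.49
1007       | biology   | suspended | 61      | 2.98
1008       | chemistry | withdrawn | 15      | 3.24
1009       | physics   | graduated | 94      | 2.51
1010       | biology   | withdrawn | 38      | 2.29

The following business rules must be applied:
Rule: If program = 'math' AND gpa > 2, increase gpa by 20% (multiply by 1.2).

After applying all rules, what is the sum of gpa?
30.33

Step 1: Find records where program = 'math' AND gpa > 2
Step 2: 2 records match, summing to 6.22
Step 3: After multiplier: 6.22 × 1.2 = 7.46
Step 4: Unaffected records sum: 22.87
Step 5: Final sum = 7.46 + 22.87 = 30.33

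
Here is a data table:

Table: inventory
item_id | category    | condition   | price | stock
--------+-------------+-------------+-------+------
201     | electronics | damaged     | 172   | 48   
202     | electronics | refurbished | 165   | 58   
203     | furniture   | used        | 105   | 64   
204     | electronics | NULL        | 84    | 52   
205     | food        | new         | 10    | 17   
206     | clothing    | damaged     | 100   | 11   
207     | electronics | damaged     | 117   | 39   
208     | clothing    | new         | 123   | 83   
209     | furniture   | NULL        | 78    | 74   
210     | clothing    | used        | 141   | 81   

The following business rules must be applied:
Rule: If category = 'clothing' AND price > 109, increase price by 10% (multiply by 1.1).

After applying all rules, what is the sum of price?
1121.4

Step 1: Find records where category = 'clothing' AND price > 109
Step 2: 2 records match, summing to 264
Step 3: After multiplier: 264 × 1.1 = 290.4
Step 4: Unaffected records sum: 831
Step 5: Final sum = 290.4 + 831 = 1121.4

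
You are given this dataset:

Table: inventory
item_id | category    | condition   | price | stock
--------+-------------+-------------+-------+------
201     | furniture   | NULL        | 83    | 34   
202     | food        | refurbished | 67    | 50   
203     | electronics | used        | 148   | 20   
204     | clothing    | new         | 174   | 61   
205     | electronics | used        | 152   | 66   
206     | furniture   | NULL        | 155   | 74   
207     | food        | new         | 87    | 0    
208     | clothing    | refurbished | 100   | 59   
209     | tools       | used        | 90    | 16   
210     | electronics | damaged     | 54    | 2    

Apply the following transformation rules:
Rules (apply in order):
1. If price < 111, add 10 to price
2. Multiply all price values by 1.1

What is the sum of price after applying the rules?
1287.0

Step 1: Apply Rule 1 - Add 10 to records with price < 111
  - 6 records affected: 481 + (6 × 10) = 541
  - Unaffected records: 629
  - Sum after Rule 1: 1170
Step 2: Apply Rule 2 - Multiply all by 1.1
  - 1170 × 1.1 = 1287.0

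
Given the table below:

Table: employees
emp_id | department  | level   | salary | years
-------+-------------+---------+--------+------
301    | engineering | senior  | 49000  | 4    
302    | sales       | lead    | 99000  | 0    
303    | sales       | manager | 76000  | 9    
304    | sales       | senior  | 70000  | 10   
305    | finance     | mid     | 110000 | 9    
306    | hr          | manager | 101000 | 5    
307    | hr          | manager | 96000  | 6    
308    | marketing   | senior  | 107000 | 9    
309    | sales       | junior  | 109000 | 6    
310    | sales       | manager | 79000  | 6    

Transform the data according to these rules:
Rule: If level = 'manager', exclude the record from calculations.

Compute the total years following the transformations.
38

Step 1: Identify records where level = 'manager'
Step 2: The excluded records sum to 26
Step 3: Original total years = 64
Step 4: Remaining total = 64 - 26 = 38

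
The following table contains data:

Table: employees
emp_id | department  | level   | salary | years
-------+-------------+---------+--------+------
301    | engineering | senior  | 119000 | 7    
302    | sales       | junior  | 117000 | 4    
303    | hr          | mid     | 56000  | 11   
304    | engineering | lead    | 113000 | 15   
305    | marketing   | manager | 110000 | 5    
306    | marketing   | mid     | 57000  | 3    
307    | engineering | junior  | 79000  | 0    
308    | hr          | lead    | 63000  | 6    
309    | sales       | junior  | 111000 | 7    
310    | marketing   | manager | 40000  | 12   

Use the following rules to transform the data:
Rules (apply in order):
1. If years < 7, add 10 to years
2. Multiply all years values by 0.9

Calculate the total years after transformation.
108.0

Step 1: Apply Rule 1 - Add 10 to records with years < 7
  - 5 records affected: 18 + (5 × 10) = 68
  - Unaffected records: 52
  - Sum after Rule 1: 120
Step 2: Apply Rule 2 - Multiply all by 0.9
  - 120 × 0.9 = 108.0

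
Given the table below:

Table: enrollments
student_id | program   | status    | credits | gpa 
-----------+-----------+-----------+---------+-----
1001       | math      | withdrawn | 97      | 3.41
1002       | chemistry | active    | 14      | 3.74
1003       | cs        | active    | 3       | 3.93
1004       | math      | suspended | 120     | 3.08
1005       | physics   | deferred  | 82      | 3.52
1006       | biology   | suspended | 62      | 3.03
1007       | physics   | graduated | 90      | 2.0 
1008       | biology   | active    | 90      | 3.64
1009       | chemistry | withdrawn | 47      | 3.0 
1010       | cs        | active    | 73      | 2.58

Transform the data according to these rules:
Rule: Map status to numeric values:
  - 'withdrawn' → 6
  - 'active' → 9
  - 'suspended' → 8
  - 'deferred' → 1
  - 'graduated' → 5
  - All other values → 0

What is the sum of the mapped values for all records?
70

Step 1: Apply mapping to each record
Step 2: Count by status:
  'withdrawn': 2 records × 6 = 12
  'active': 4 records × 9 = 36
  'suspended': 2 records × 8 = 16
  'deferred': 1 records × 1 = 1
  'graduated': 1 records × 5 = 5
Step 3: Sum all mapped values = 70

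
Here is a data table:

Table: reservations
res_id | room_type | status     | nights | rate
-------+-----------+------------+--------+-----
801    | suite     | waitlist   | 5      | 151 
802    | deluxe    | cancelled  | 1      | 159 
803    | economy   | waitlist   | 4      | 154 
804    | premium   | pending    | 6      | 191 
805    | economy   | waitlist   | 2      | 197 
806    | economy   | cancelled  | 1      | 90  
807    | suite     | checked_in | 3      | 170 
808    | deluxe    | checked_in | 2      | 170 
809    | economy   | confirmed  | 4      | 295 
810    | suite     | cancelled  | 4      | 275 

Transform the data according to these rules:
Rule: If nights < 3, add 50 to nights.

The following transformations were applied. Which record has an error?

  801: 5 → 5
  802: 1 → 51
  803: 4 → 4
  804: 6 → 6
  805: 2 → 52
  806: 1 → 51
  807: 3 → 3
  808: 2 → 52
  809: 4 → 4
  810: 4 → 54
Record 810 has an error. The correct transformed value should be 4, not 54.

Step 1: Check each record against the rule
Step 2: Record 810 has nights = 4
Step 3: Since 4 >= 3, the bonus should not have been applied
Step 4: Correct value = 4, but claimed value = 54
Conclusion: Record 810 has the error.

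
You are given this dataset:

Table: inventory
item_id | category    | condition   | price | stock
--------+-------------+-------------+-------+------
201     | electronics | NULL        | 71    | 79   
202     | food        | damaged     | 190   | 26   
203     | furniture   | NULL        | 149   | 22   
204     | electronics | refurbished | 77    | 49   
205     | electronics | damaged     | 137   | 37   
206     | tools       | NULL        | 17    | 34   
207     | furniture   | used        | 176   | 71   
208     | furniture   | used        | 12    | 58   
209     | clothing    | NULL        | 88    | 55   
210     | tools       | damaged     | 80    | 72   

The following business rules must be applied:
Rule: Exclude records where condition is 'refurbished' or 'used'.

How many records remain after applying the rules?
7

Step 1: Count records to exclude
  - 1 (refurbished) + 2 (used) = 3 records
Step 2: Total records: 10
Step 3: Remaining = 10 - 3 = 7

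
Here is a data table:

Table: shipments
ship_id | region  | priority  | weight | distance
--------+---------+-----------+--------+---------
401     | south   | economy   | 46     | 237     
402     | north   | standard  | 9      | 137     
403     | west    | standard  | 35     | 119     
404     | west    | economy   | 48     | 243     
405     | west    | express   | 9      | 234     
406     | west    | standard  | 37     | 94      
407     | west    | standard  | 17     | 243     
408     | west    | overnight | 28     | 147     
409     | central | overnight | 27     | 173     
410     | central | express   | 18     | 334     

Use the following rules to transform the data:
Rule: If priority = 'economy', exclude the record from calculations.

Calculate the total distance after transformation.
1481

Step 1: Identify records where priority = 'economy'
Step 2: The excluded records sum to 480
Step 3: Original total distance = 1961
Step 4: Remaining total = 1961 - 480 = 1481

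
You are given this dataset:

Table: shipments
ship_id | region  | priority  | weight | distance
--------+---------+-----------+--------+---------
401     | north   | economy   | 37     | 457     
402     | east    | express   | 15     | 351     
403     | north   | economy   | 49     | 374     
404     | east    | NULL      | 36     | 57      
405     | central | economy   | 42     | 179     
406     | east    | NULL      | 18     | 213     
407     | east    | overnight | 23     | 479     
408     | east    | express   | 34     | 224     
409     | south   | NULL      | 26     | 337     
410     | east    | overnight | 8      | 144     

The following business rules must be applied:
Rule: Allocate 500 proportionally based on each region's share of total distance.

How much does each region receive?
central: 31.79, east: 260.75, north: 147.6, south: 59.86

Step 1: Calculate total distance = 2815
Step 2: Calculate each region's proportion:
  central: 179/2815 = 6.36% → 31.79
  east: 1468/2815 = 52.15% → 260.75
  north: 831/2815 = 29.52% → 147.6
  south: 337/2815 = 11.97% → 59.86
Step 3: Verify: sum of allocations ≈ 500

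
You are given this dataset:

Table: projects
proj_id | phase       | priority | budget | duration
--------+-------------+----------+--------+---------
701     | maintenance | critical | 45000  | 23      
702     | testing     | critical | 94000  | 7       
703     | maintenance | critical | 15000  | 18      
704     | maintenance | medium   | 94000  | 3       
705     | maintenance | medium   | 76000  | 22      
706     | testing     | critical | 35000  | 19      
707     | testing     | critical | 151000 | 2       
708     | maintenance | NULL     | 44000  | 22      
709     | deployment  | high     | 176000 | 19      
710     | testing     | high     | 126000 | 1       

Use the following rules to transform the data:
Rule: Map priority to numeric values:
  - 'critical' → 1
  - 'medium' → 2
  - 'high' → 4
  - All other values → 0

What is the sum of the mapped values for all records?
17

Step 1: Apply mapping to each record
Step 2: Count by status:
  'critical': 5 records × 1 = 5
  'medium': 2 records × 2 = 4
  'high': 2 records × 4 = 8
Step 3: Sum all mapped values = 17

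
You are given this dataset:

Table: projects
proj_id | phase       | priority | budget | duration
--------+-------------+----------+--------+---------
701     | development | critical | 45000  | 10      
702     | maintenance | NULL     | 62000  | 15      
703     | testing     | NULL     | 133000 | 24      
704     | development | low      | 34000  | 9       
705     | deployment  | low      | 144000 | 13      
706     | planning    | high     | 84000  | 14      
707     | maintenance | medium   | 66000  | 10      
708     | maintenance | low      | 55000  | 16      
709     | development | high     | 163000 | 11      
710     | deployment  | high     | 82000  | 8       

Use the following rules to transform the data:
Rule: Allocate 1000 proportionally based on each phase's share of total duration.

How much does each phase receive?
deployment: 161.54, development: 230.77, maintenance: 315.38, planning: 107.69, testing: 184.62

Step 1: Calculate total duration = 130
Step 2: Calculate each phase's proportion:
  deployment: 21/130 = 16.15% → 161.54
  development: 30/130 = 23.08% → 230.77
  maintenance: 41/130 = 31.54% → 315.38
  planning: 14/130 = 10.77% → 107.69
  testing: 24/130 = 18.46% → 184.62
Step 3: Verify: sum of allocations ≈ 1000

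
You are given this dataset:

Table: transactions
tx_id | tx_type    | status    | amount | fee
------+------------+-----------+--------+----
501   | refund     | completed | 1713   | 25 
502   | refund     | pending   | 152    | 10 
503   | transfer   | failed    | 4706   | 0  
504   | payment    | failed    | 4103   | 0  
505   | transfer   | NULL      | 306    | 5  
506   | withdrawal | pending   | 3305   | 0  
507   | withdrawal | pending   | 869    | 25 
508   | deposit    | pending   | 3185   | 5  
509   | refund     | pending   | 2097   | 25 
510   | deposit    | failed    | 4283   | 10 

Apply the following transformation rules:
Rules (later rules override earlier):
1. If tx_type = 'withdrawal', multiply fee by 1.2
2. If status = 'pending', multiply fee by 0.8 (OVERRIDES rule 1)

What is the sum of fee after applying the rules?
92.0

Step 1: Rule 2 takes priority for records with status = 'pending'
  - 5 records: 65 × 0.8 = 52.0
Step 2: Rule 1 applies to remaining records with tx_type = 'withdrawal'
  - 0 records: 0 × 1.2 = 0.0
Step 3: Other records unchanged: 40
Step 4: Final sum = 52.0 + 0.0 + 40 = 92.0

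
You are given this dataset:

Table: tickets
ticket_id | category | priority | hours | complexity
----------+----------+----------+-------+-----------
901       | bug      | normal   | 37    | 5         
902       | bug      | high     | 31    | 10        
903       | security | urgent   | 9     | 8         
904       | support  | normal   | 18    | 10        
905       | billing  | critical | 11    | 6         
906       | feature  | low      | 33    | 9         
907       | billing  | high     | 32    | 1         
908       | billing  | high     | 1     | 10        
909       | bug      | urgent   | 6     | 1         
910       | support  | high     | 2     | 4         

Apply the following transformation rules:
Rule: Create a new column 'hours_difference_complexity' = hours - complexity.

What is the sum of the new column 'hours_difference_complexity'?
116

Step 1: For each record, compute hours - complexity
Example calculations:
  37 - 5 = 32
  31 - 10 = 21
  9 - 8 = 1
  ...
Step 2: Sum all derived values
Step 3: Total = 116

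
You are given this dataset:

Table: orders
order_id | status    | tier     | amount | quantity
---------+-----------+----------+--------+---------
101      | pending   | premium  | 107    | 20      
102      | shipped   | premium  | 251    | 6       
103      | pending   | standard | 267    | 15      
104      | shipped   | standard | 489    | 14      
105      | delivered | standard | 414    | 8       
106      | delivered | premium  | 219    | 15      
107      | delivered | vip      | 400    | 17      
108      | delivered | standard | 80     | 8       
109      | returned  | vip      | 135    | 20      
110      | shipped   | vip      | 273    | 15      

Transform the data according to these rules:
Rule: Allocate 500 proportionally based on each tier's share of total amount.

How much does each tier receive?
premium: 109.49, standard: 237.19, vip: 153.32

Step 1: Calculate total amount = 2635
Step 2: Calculate each tier's proportion:
  premium: 577/2635 = 21.90% → 109.49
  standard: 1250/2635 = 47.44% → 237.19
  vip: 808/2635 = 30.66% → 153.32
Step 3: Verify: sum of allocations ≈ 500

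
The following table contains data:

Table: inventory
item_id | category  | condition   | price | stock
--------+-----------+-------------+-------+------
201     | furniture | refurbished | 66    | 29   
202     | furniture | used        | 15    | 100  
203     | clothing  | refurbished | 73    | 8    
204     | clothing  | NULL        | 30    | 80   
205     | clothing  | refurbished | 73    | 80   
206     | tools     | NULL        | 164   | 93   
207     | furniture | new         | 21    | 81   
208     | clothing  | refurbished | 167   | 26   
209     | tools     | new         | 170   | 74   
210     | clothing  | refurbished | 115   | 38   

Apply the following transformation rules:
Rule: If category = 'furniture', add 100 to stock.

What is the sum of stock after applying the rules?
909

Step 1: Count records where category = 'furniture': 3
Step 2: Total bonus added: 3 × 100 = 300
Step 3: Original sum of stock: 609
Step 4: Final sum = 609 + 300 = 909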